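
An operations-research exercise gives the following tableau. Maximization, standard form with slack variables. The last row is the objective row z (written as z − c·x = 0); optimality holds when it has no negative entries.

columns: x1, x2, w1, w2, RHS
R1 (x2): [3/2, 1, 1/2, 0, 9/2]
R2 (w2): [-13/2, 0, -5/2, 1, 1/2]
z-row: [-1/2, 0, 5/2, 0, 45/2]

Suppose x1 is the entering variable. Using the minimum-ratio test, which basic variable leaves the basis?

x2

Column x1 entries and ratios — x2: (9/2)/(3/2) = 3; w2: -13/2 ≤ 0, skip.
Smallest ratio is 3 in the row of x2, so x2 leaves.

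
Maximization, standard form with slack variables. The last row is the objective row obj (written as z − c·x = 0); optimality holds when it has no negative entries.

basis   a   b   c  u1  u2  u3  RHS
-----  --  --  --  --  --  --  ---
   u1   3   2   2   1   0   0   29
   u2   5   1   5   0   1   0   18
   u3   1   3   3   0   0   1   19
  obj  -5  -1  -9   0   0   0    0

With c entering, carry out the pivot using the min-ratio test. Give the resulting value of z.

162/5

Ratio test on column c — row 1: 29/2 = 29/2; row 2: 18/5 = 18/5; row 3: 19/3 = 19/3. Minimum is 18/5 at row 2 (u2 leaves); pivot element 5.
Pivot on row 2; the obj-row RHS becomes 0 − (-9)·(18/5) = 162/5.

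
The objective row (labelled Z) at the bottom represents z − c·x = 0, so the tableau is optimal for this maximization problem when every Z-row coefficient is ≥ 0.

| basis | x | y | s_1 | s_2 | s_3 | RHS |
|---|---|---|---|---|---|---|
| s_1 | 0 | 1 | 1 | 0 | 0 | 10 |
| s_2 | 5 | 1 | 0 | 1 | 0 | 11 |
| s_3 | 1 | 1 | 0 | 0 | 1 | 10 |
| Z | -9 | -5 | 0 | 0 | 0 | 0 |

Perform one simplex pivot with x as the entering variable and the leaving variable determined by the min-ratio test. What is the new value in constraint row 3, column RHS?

Ratio test on column x — row 1: entry 0 ≤ 0; row 2: 11/5 = 11/5; row 3: 10/1 = 10. Minimum is 11/5 at row 2 (s_2 leaves); pivot element 5.
Divide row 2 by 5; eliminate column x from the other rows.
Row 3 update in column RHS: 10 − 1·(11/5) = 39/5.

39/5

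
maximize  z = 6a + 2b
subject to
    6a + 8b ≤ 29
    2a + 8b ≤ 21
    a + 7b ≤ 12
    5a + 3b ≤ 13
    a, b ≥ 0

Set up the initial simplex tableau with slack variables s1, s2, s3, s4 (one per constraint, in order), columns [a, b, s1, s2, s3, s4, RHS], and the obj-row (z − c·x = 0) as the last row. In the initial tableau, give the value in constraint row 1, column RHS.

The RHS of constraint 1 is b_1 = 29.

29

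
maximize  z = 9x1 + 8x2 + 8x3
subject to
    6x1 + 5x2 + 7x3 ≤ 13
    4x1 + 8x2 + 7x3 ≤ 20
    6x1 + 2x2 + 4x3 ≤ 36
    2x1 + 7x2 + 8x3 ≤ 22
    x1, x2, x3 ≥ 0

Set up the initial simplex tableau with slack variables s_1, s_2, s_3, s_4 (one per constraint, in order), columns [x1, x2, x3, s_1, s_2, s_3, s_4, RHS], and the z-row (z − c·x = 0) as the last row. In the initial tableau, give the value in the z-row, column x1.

The z-row carries the negated objective coefficients: the x1 entry is -9.

-9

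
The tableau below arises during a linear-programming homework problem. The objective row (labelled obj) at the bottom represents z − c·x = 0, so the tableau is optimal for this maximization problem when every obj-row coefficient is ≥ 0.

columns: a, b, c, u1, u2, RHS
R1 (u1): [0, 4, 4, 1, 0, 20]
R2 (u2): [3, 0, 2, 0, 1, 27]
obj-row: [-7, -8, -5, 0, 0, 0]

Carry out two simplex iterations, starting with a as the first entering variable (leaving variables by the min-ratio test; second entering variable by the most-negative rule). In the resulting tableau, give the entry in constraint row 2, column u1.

Ratio test on column a — row 1: entry 0 ≤ 0; row 2: 27/3 = 9. Minimum is 9 at row 2 (u2 leaves); pivot element 3.
Divide row 2 by 3; eliminate column a from the other rows.
Second iteration: most negative obj-row entry is -8 in column b, so b enters.
Ratio test on column b — row 1: 20/4 = 5; row 2: entry 0 ≤ 0. Minimum is 5 at row 1 (u1 leaves); pivot element 4.
Divide row 1 by 4; eliminate column b from the other rows.
After both pivots, the entry at constraint row 2, column u1 is 0.

0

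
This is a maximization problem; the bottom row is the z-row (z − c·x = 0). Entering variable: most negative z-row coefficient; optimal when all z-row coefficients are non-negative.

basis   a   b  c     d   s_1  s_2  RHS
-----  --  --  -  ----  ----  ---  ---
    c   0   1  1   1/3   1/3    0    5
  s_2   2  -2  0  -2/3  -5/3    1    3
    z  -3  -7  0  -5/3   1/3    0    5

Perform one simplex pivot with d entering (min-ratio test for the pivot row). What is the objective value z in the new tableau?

30

Ratio test on column d — row 1: 5/(1/3) = 15; row 2: entry -2/3 ≤ 0. Minimum is 15 at row 1 (c leaves); pivot element 1/3.
Pivot on row 1; the z-row RHS becomes 5 − (-5/3)·15 = 30.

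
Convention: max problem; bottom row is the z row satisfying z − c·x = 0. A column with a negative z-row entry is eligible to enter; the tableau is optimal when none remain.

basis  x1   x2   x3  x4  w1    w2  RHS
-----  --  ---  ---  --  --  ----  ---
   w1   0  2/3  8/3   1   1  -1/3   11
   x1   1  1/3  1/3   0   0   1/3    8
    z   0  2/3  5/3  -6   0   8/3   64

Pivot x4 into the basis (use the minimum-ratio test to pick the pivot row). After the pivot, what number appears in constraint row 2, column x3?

Ratio test on column x4 — row 1: 11/1 = 11; row 2: entry 0 ≤ 0. Minimum is 11 at row 1 (w1 leaves); pivot element 1.
Divide row 1 by 1; eliminate column x4 from the other rows.
Row 2 update in column x3: 1/3 − 0·(8/3) = 1/3.

1/3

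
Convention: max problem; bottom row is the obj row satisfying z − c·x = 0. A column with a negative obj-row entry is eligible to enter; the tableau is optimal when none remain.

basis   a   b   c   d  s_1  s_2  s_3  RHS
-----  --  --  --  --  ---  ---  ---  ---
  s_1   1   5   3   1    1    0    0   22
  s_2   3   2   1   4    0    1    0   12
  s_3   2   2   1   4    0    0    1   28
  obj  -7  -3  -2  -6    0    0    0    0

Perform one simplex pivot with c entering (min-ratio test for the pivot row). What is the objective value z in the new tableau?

44/3

Ratio test on column c — row 1: 22/3 = 22/3; row 2: 12/1 = 12; row 3: 28/1 = 28. Minimum is 22/3 at row 1 (s_1 leaves); pivot element 3.
Pivot on row 1; the obj-row RHS becomes 0 − (-2)·(22/3) = 44/3.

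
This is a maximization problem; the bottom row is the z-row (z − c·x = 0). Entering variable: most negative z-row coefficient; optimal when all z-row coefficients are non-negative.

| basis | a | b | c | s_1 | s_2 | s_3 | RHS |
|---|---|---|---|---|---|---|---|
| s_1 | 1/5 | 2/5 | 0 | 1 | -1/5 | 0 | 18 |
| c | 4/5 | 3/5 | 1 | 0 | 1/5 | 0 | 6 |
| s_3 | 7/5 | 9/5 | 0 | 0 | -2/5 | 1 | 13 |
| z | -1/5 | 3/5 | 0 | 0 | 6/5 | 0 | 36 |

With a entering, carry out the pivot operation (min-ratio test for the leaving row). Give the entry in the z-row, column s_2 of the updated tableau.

Ratio test on column a — row 1: 18/(1/5) = 90; row 2: 6/(4/5) = 15/2; row 3: 13/(7/5) = 65/7. Minimum is 15/2 at row 2 (c leaves); pivot element 4/5.
Divide row 2 by 4/5; eliminate column a from the other rows.
z-row update in column s_2: 6/5 − (-1/5)·(1/4) = 5/4.

5/4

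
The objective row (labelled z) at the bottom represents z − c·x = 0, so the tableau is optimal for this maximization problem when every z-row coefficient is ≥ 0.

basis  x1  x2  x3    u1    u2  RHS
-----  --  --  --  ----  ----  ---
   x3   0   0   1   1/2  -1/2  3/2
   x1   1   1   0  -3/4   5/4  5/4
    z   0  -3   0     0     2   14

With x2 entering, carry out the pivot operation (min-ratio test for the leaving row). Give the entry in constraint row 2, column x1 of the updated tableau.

Ratio test on column x2 — row 1: entry 0 ≤ 0; row 2: (5/4)/1 = 5/4. Minimum is 5/4 at row 2 (x1 leaves); pivot element 1.
Divide row 2 by 1; eliminate column x2 from the other rows.
In the new row 2, the x1 entry is the old entry divided by the pivot: 1/1 = 1.

1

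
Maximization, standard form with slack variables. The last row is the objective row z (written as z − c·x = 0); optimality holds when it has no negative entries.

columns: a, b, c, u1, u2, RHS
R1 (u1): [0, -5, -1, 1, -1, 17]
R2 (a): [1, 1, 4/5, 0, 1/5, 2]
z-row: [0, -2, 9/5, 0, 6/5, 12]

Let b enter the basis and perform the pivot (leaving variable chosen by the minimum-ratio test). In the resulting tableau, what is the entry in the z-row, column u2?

Ratio test on column b — row 1: entry -5 ≤ 0; row 2: 2/1 = 2. Minimum is 2 at row 2 (a leaves); pivot element 1.
Divide row 2 by 1; eliminate column b from the other rows.
z-row update in column u2: 6/5 − (-2)·(1/5) = 8/5.

8/5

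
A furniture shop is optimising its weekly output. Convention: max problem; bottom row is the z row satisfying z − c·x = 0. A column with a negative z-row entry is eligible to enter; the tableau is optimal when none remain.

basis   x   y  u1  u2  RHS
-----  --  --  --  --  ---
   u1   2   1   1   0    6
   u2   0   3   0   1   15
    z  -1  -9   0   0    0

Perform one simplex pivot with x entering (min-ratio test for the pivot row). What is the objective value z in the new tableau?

3

Ratio test on column x — row 1: 6/2 = 3; row 2: entry 0 ≤ 0. Minimum is 3 at row 1 (u1 leaves); pivot element 2.
Pivot on row 1; the z-row RHS becomes 0 − (-1)·3 = 3.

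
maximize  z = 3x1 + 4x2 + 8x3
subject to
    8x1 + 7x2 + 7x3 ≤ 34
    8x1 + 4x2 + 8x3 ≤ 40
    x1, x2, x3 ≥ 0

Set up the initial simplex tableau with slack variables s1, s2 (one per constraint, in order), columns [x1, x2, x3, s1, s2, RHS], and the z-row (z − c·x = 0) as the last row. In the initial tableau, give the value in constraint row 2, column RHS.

40

The RHS of constraint 2 is b_2 = 40.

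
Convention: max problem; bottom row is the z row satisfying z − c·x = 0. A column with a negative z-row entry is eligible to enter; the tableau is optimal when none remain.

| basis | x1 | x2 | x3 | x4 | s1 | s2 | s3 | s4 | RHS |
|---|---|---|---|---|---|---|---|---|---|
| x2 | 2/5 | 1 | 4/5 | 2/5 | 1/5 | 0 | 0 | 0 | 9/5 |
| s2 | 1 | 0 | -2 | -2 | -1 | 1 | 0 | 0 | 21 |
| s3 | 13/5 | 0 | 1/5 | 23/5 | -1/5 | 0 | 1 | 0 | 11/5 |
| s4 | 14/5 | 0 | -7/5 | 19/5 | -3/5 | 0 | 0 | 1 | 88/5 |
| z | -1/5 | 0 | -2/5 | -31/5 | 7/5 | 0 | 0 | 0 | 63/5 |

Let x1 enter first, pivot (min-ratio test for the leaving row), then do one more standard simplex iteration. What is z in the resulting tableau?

Ratio test on column x1 — row 1: (9/5)/(2/5) = 9/2; row 2: 21/1 = 21; row 3: (11/5)/(13/5) = 11/13; row 4: (88/5)/(14/5) = 44/7. Minimum is 11/13 at row 3 (s3 leaves); pivot element 13/5.
Pivot on row 3; the z-row RHS becomes 63/5 − (-1/5)·(11/13) = 166/13.
Next entering variable (most negative z-row entry -76/13): x4.
Ratio test on column x4 — row 1: entry -4/13 ≤ 0; row 2: entry -49/13 ≤ 0; row 3: (11/13)/(23/13) = 11/23; row 4: entry -15/13 ≤ 0. Minimum is 11/23 at row 3 (x1 leaves); pivot element 23/13.
After the second pivot the z-row RHS is 166/13 − (-76/13)·(11/23) = 358/23.

358/23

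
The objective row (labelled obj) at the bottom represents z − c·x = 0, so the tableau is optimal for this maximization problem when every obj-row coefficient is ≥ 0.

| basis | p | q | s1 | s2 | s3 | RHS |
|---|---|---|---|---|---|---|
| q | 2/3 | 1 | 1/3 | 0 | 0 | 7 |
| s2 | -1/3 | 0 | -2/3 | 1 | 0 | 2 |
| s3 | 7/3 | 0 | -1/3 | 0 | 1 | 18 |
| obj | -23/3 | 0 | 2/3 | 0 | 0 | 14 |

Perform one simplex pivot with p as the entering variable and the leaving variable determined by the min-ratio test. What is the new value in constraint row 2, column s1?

-5/7

Ratio test on column p — row 1: 7/(2/3) = 21/2; row 2: entry -1/3 ≤ 0; row 3: 18/(7/3) = 54/7. Minimum is 54/7 at row 3 (s3 leaves); pivot element 7/3.
Divide row 3 by 7/3; eliminate column p from the other rows.
Row 2 update in column s1: -2/3 − (-1/3)·(-1/7) = -5/7.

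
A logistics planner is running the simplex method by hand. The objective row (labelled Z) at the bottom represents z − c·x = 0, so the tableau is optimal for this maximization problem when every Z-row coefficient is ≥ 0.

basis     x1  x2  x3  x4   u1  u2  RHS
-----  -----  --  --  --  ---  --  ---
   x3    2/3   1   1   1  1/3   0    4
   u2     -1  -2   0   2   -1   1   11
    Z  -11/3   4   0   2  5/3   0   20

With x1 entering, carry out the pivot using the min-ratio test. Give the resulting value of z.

Ratio test on column x1 — row 1: 4/(2/3) = 6; row 2: entry -1 ≤ 0. Minimum is 6 at row 1 (x3 leaves); pivot element 2/3.
Pivot on row 1; the Z-row RHS becomes 20 − (-11/3)·6 = 42.

42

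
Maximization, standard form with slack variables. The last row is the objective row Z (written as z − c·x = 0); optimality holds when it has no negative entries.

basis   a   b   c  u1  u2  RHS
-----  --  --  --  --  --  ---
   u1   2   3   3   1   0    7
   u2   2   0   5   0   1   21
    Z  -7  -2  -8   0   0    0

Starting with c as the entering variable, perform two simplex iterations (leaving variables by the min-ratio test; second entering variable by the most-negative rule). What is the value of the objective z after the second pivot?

Ratio test on column c — row 1: 7/3 = 7/3; row 2: 21/5 = 21/5. Minimum is 7/3 at row 1 (u1 leaves); pivot element 3.
Pivot on row 1; the Z-row RHS becomes 0 − (-8)·(7/3) = 56/3.
Next entering variable (most negative Z-row entry -5/3): a.
Ratio test on column a — row 1: (7/3)/(2/3) = 7/2; row 2: entry -4/3 ≤ 0. Minimum is 7/2 at row 1 (c leaves); pivot element 2/3.
After the second pivot the Z-row RHS is 56/3 − (-5/3)·(7/2) = 49/2.

49/2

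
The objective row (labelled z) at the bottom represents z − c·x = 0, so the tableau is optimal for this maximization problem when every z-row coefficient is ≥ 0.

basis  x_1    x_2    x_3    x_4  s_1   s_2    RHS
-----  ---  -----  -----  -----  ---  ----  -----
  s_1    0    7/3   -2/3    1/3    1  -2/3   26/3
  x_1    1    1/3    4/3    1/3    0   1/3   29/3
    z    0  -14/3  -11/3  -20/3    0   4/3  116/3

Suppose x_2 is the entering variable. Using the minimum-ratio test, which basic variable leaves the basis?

s_1

Column x_2 entries and ratios — s_1: (26/3)/(7/3) = 26/7; x_1: (29/3)/(1/3) = 29.
Smallest ratio is 26/7 in the row of s_1, so s_1 leaves.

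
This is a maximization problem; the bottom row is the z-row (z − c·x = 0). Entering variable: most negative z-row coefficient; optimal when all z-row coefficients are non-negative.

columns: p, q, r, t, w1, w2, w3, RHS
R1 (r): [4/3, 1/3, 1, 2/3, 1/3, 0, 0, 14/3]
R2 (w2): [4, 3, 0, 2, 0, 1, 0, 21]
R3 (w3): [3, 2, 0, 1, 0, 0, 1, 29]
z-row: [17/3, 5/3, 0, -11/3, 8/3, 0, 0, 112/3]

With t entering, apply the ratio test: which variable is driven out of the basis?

Column t entries and ratios — r: (14/3)/(2/3) = 7; w2: 21/2 = 21/2; w3: 29/1 = 29.
Smallest ratio is 7 in the row of r, so r leaves.

r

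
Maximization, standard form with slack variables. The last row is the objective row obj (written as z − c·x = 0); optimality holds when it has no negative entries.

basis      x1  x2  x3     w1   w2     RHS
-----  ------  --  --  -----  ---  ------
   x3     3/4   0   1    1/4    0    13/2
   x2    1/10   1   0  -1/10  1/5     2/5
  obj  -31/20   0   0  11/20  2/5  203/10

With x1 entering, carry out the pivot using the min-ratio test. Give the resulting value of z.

Ratio test on column x1 — row 1: (13/2)/(3/4) = 26/3; row 2: (2/5)/(1/10) = 4. Minimum is 4 at row 2 (x2 leaves); pivot element 1/10.
Pivot on row 2; the obj-row RHS becomes 203/10 − (-31/20)·4 = 53/2.

53/2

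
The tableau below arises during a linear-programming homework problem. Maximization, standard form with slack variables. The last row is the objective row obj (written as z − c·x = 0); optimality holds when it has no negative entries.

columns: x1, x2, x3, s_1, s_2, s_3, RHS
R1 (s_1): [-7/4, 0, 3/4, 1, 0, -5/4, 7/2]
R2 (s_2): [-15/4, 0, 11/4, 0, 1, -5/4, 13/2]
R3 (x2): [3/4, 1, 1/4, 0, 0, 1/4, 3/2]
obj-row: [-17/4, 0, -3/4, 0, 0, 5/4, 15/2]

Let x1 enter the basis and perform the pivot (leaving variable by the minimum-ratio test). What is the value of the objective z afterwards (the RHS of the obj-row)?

Ratio test on column x1 — row 1: entry -7/4 ≤ 0; row 2: entry -15/4 ≤ 0; row 3: (3/2)/(3/4) = 2. Minimum is 2 at row 3 (x2 leaves); pivot element 3/4.
Pivot on row 3; the obj-row RHS becomes 15/2 − (-17/4)·2 = 16.

16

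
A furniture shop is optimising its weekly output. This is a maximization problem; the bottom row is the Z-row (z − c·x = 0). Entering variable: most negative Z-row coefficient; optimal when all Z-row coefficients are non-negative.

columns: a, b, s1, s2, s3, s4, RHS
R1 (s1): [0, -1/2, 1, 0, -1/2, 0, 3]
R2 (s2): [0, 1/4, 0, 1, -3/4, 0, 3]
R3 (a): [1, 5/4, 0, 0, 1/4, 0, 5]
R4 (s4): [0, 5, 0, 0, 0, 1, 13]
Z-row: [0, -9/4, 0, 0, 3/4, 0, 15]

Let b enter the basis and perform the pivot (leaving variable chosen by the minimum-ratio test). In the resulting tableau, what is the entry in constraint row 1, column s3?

Ratio test on column b — row 1: entry -1/2 ≤ 0; row 2: 3/(1/4) = 12; row 3: 5/(5/4) = 4; row 4: 13/5 = 13/5. Minimum is 13/5 at row 4 (s4 leaves); pivot element 5.
Divide row 4 by 5; eliminate column b from the other rows.
Row 1 update in column s3: -1/2 − (-1/2)·0 = -1/2.

-1/2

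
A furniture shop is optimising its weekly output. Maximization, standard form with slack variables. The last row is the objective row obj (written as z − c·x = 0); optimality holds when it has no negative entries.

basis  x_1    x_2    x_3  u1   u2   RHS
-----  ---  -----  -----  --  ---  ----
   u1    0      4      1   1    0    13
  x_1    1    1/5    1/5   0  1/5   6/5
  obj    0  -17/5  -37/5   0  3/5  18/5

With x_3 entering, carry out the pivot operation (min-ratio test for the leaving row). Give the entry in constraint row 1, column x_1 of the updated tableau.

-5

Ratio test on column x_3 — row 1: 13/1 = 13; row 2: (6/5)/(1/5) = 6. Minimum is 6 at row 2 (x_1 leaves); pivot element 1/5.
Divide row 2 by 1/5; eliminate column x_3 from the other rows.
Row 1 update in column x_1: 0 − 1·5 = -5.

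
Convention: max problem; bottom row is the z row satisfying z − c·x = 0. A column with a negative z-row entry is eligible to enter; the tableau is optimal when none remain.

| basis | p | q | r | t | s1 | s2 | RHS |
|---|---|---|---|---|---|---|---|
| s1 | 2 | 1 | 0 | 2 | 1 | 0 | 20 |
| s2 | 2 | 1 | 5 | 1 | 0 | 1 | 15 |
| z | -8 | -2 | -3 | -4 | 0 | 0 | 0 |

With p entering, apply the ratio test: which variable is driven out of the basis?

s2

Column p entries and ratios — s1: 20/2 = 10; s2: 15/2 = 15/2.
Smallest ratio is 15/2 in the row of s2, so s2 leaves.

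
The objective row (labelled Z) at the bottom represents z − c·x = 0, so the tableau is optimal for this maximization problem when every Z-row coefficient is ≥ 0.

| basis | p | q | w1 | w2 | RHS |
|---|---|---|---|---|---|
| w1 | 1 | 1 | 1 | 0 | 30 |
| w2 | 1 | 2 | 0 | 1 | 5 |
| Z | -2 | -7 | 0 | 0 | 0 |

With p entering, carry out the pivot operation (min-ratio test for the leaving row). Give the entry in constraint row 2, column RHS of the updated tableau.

Ratio test on column p — row 1: 30/1 = 30; row 2: 5/1 = 5. Minimum is 5 at row 2 (w2 leaves); pivot element 1.
Divide row 2 by 1; eliminate column p from the other rows.
In the new row 2, the RHS entry is the old entry divided by the pivot: 5/1 = 5.

5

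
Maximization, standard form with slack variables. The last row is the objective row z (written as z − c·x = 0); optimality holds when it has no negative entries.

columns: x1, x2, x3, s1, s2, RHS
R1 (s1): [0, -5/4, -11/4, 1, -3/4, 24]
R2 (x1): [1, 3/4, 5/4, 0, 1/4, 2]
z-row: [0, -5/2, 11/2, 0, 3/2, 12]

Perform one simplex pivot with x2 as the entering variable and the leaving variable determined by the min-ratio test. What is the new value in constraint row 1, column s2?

Ratio test on column x2 — row 1: entry -5/4 ≤ 0; row 2: 2/(3/4) = 8/3. Minimum is 8/3 at row 2 (x1 leaves); pivot element 3/4.
Divide row 2 by 3/4; eliminate column x2 from the other rows.
Row 1 update in column s2: -3/4 − (-5/4)·(1/3) = -1/3.

-1/3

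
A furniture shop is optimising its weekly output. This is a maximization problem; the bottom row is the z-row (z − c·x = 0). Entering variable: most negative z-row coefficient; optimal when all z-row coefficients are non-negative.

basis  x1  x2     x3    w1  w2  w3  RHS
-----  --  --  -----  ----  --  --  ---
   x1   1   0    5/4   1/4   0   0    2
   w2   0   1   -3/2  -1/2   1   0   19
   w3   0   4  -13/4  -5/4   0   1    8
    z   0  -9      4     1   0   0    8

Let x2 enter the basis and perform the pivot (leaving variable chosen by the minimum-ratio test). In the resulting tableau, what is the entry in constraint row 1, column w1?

Ratio test on column x2 — row 1: entry 0 ≤ 0; row 2: 19/1 = 19; row 3: 8/4 = 2. Minimum is 2 at row 3 (w3 leaves); pivot element 4.
Divide row 3 by 4; eliminate column x2 from the other rows.
Row 1 update in column w1: 1/4 − 0·(-5/16) = 1/4.

1/4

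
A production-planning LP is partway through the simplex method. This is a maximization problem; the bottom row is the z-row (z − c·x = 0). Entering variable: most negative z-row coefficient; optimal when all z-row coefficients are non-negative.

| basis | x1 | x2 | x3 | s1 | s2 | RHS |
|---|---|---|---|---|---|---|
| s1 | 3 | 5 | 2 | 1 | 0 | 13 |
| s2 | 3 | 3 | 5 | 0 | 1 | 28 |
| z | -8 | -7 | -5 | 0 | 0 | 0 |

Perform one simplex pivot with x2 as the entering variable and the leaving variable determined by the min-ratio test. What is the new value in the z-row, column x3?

-11/5

Ratio test on column x2 — row 1: 13/5 = 13/5; row 2: 28/3 = 28/3. Minimum is 13/5 at row 1 (s1 leaves); pivot element 5.
Divide row 1 by 5; eliminate column x2 from the other rows.
z-row update in column x3: -5 − (-7)·(2/5) = -11/5.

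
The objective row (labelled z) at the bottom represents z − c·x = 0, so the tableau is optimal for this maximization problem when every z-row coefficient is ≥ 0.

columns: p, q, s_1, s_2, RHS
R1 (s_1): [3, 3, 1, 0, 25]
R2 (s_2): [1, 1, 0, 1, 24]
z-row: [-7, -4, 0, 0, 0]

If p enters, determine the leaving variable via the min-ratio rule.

s_1

Column p entries and ratios — s_1: 25/3 = 25/3; s_2: 24/1 = 24.
Smallest ratio is 25/3 in the row of s_1, so s_1 leaves.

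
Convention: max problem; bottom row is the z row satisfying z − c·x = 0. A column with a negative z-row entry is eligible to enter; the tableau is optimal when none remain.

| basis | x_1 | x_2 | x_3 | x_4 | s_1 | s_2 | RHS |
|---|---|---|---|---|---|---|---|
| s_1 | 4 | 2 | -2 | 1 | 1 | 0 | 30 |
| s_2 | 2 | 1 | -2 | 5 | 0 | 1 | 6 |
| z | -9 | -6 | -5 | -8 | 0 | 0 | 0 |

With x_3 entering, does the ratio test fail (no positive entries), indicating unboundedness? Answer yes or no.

yes

Every constraint-row entry in column x_3 is ≤ 0, so increasing x_3 is unbounded.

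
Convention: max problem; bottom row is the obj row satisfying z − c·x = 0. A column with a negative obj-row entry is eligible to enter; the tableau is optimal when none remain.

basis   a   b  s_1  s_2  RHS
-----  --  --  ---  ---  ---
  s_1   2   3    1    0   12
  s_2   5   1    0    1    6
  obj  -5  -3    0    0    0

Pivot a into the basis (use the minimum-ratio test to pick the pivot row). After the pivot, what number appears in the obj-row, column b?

Ratio test on column a — row 1: 12/2 = 6; row 2: 6/5 = 6/5. Minimum is 6/5 at row 2 (s_2 leaves); pivot element 5.
Divide row 2 by 5; eliminate column a from the other rows.
obj-row update in column b: -3 − (-5)·(1/5) = -2.

-2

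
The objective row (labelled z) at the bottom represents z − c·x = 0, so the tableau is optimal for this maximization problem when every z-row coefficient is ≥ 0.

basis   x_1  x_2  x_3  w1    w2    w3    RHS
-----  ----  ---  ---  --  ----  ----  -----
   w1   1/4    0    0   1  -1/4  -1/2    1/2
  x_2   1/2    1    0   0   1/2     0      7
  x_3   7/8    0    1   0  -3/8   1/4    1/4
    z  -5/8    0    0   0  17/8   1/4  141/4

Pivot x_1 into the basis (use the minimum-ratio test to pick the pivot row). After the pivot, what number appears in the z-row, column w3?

3/7

Ratio test on column x_1 — row 1: (1/2)/(1/4) = 2; row 2: 7/(1/2) = 14; row 3: (1/4)/(7/8) = 2/7. Minimum is 2/7 at row 3 (x_3 leaves); pivot element 7/8.
Divide row 3 by 7/8; eliminate column x_1 from the other rows.
z-row update in column w3: 1/4 − (-5/8)·(2/7) = 3/7.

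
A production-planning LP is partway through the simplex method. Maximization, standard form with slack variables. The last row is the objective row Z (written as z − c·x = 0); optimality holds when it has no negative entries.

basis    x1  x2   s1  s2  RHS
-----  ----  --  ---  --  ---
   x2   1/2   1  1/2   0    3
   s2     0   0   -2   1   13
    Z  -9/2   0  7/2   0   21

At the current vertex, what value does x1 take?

0

x1 is not in the basis, so in the current basic feasible solution x1 = 0.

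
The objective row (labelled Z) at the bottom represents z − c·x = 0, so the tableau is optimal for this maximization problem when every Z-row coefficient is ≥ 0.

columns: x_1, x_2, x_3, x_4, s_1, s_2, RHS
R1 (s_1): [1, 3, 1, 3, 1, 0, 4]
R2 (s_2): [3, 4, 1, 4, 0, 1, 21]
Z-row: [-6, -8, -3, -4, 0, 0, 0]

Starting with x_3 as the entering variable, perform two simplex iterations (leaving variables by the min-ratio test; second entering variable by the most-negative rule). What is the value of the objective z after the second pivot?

24

Ratio test on column x_3 — row 1: 4/1 = 4; row 2: 21/1 = 21. Minimum is 4 at row 1 (s_1 leaves); pivot element 1.
Pivot on row 1; the Z-row RHS becomes 0 − (-3)·4 = 12.
Next entering variable (most negative Z-row entry -3): x_1.
Ratio test on column x_1 — row 1: 4/1 = 4; row 2: 17/2 = 17/2. Minimum is 4 at row 1 (x_3 leaves); pivot element 1.
After the second pivot the Z-row RHS is 12 − (-3)·4 = 24.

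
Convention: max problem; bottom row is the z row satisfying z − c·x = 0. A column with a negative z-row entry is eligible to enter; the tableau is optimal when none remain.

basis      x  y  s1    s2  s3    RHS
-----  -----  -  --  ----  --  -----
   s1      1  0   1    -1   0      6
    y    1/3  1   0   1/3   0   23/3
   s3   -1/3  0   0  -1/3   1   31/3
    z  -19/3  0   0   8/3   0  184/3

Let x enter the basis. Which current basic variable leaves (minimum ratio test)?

s1

Column x entries and ratios — s1: 6/1 = 6; y: (23/3)/(1/3) = 23; s3: -1/3 ≤ 0, skip.
Smallest ratio is 6 in the row of s1, so s1 leaves.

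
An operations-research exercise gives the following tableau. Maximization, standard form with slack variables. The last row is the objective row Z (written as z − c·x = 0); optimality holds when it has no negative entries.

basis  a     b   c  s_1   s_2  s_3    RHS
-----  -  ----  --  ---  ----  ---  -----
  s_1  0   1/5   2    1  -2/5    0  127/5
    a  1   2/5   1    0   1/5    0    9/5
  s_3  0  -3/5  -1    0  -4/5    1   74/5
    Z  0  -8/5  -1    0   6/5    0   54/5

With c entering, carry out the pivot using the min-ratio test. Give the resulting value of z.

Ratio test on column c — row 1: (127/5)/2 = 127/10; row 2: (9/5)/1 = 9/5; row 3: entry -1 ≤ 0. Minimum is 9/5 at row 2 (a leaves); pivot element 1.
Pivot on row 2; the Z-row RHS becomes 54/5 − (-1)·(9/5) = 63/5.

63/5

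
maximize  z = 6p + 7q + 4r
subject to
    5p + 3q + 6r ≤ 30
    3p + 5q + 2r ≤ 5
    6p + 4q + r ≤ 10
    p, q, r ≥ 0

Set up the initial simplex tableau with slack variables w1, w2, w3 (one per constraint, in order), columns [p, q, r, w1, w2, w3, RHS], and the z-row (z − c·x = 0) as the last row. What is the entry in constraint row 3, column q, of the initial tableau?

4

Constraint 3 has coefficient 4 on q.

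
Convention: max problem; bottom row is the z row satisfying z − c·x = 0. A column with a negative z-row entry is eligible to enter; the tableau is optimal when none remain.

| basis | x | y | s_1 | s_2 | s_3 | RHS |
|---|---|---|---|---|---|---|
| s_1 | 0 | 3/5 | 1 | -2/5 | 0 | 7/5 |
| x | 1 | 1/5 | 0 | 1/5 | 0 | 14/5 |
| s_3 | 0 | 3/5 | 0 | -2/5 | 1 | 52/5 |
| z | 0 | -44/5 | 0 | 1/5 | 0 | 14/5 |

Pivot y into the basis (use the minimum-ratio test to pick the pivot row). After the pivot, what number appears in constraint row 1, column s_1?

Ratio test on column y — row 1: (7/5)/(3/5) = 7/3; row 2: (14/5)/(1/5) = 14; row 3: (52/5)/(3/5) = 52/3. Minimum is 7/3 at row 1 (s_1 leaves); pivot element 3/5.
Divide row 1 by 3/5; eliminate column y from the other rows.
In the new row 1, the s_1 entry is the old entry divided by the pivot: 1/(3/5) = 5/3.

5/3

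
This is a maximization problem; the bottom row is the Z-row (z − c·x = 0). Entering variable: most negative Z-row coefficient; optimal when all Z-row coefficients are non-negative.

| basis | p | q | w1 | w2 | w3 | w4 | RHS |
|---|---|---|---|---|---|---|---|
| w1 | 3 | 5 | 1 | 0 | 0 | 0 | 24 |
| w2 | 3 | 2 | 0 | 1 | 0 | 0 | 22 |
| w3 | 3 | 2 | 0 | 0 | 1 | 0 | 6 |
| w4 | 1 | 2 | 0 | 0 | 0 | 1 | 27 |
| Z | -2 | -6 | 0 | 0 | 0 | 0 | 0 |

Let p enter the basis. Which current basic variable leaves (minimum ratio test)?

Column p entries and ratios — w1: 24/3 = 8; w2: 22/3 = 22/3; w3: 6/3 = 2; w4: 27/1 = 27.
Smallest ratio is 2 in the row of w3, so w3 leaves.

w3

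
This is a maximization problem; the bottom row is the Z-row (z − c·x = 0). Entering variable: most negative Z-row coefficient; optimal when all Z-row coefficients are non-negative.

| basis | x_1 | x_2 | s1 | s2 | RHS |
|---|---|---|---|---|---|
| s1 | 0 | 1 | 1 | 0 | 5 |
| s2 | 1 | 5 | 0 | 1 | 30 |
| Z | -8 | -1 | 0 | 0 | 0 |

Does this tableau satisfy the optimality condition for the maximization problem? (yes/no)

The Z-row has a negative entry -8 in column x_1, so it is not optimal.

no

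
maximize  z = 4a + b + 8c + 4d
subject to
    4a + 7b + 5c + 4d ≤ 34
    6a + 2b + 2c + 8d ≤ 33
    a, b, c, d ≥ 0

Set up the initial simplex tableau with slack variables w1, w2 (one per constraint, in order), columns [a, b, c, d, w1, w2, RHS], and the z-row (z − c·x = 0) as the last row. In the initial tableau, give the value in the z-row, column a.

-4

The z-row carries the negated objective coefficients: the a entry is -4.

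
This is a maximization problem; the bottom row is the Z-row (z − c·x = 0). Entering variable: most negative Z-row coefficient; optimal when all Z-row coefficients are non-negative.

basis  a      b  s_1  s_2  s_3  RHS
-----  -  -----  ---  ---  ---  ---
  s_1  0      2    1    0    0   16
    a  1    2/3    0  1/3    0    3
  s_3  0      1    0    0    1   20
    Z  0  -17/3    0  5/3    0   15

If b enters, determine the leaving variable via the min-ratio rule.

a

Column b entries and ratios — s_1: 16/2 = 8; a: 3/(2/3) = 9/2; s_3: 20/1 = 20.
Smallest ratio is 9/2 in the row of a, so a leaves.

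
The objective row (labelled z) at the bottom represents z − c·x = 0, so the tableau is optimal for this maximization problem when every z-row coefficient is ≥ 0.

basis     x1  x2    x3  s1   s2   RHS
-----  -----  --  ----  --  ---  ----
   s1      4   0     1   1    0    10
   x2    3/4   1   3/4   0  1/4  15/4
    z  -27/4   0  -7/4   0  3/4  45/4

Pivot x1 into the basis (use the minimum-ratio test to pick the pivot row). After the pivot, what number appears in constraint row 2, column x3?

9/16

Ratio test on column x1 — row 1: 10/4 = 5/2; row 2: (15/4)/(3/4) = 5. Minimum is 5/2 at row 1 (s1 leaves); pivot element 4.
Divide row 1 by 4; eliminate column x1 from the other rows.
Row 2 update in column x3: 3/4 − (3/4)·(1/4) = 9/16.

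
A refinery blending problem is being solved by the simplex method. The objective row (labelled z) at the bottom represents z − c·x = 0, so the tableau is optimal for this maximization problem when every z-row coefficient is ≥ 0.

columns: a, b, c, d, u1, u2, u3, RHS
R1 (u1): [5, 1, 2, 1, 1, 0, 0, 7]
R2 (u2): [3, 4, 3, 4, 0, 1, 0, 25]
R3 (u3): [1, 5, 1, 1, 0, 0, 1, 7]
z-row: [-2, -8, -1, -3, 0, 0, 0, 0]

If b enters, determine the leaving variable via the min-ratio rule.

Column b entries and ratios — u1: 7/1 = 7; u2: 25/4 = 25/4; u3: 7/5 = 7/5.
Smallest ratio is 7/5 in the row of u3, so u3 leaves.

u3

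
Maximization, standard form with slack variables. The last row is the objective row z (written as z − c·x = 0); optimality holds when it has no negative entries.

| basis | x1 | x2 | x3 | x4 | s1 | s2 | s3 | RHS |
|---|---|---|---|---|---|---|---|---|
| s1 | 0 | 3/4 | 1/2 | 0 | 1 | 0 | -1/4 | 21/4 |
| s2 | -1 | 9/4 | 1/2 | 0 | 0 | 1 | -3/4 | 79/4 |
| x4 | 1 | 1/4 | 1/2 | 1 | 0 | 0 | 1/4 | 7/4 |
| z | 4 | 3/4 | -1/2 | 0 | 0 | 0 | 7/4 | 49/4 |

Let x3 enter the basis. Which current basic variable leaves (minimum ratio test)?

Column x3 entries and ratios — s1: (21/4)/(1/2) = 21/2; s2: (79/4)/(1/2) = 79/2; x4: (7/4)/(1/2) = 7/2.
Smallest ratio is 7/2 in the row of x4, so x4 leaves.

x4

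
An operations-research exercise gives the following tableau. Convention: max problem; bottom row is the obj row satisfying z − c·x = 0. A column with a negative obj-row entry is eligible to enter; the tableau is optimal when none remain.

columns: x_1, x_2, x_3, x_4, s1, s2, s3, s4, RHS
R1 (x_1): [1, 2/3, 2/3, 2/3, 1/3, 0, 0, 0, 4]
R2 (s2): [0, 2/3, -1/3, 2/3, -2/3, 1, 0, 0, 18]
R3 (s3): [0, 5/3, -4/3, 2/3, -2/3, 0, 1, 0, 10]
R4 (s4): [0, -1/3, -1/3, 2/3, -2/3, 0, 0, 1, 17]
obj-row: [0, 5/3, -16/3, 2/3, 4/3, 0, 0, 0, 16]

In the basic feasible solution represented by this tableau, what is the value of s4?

17

s4 is basic (row 4); its value is the RHS of that row, 17.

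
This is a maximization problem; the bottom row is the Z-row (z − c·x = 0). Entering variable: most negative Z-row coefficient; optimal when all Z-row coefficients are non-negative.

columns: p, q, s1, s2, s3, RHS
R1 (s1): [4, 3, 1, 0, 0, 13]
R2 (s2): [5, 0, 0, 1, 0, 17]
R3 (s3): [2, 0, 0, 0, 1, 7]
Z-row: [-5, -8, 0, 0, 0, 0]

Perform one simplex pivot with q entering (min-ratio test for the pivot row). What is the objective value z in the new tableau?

104/3

Ratio test on column q — row 1: 13/3 = 13/3; row 2: entry 0 ≤ 0; row 3: entry 0 ≤ 0. Minimum is 13/3 at row 1 (s1 leaves); pivot element 3.
Pivot on row 1; the Z-row RHS becomes 0 − (-8)·(13/3) = 104/3.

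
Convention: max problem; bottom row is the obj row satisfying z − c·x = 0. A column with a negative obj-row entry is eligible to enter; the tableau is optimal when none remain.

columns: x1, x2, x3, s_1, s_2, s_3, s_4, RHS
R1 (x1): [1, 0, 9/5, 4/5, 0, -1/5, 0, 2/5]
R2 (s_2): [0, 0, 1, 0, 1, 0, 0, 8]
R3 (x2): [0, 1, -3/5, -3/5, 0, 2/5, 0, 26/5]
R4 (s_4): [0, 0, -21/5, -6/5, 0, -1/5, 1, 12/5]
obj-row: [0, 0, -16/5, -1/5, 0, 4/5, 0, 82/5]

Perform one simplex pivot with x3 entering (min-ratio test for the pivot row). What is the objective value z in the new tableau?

Ratio test on column x3 — row 1: (2/5)/(9/5) = 2/9; row 2: 8/1 = 8; row 3: entry -3/5 ≤ 0; row 4: entry -21/5 ≤ 0. Minimum is 2/9 at row 1 (x1 leaves); pivot element 9/5.
Pivot on row 1; the obj-row RHS becomes 82/5 − (-16/5)·(2/9) = 154/9.

154/9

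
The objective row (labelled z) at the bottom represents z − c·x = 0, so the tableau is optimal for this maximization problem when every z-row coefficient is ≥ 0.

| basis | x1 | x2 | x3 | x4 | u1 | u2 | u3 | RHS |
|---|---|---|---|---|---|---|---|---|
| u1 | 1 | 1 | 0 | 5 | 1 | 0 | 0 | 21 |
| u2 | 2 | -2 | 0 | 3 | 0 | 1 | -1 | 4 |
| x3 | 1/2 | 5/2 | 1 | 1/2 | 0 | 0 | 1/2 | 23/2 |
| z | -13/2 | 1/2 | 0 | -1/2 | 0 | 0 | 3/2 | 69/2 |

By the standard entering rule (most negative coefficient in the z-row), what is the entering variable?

Negative z-row entries: x1: -13/2, x4: -1/2.
The most negative is -13/2 in column x1, so x1 enters.

x1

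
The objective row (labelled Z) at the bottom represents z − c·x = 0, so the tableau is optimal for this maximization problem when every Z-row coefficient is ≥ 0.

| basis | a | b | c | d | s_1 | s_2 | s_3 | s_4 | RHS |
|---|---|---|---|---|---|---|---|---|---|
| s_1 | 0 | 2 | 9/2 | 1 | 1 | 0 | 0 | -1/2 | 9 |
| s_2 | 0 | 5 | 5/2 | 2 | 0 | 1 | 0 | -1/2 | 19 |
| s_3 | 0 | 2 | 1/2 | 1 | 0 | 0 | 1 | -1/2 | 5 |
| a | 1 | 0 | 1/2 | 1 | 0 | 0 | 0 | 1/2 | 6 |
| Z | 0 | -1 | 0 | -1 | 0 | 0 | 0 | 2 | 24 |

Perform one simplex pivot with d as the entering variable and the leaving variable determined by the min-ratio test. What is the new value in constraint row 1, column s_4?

Ratio test on column d — row 1: 9/1 = 9; row 2: 19/2 = 19/2; row 3: 5/1 = 5; row 4: 6/1 = 6. Minimum is 5 at row 3 (s_3 leaves); pivot element 1.
Divide row 3 by 1; eliminate column d from the other rows.
Row 1 update in column s_4: -1/2 − 1·(-1/2) = 0.

0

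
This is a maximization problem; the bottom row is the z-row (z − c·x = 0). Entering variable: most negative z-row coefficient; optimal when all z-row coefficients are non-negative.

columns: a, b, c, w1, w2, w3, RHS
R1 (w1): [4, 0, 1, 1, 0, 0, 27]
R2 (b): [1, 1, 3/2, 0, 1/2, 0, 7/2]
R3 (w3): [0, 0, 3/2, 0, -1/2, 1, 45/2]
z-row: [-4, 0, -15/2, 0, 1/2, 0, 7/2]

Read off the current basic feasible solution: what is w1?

w1 is basic (row 1); its value is the RHS of that row, 27.

27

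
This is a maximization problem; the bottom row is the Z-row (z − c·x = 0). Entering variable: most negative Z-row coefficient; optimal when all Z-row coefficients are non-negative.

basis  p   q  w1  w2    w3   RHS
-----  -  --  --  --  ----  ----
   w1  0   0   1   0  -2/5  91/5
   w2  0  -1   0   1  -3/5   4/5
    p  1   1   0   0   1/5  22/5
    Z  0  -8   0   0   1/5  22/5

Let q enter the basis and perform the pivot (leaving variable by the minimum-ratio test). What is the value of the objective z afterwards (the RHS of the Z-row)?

Ratio test on column q — row 1: entry 0 ≤ 0; row 2: entry -1 ≤ 0; row 3: (22/5)/1 = 22/5. Minimum is 22/5 at row 3 (p leaves); pivot element 1.
Pivot on row 3; the Z-row RHS becomes 22/5 − (-8)·(22/5) = 198/5.

198/5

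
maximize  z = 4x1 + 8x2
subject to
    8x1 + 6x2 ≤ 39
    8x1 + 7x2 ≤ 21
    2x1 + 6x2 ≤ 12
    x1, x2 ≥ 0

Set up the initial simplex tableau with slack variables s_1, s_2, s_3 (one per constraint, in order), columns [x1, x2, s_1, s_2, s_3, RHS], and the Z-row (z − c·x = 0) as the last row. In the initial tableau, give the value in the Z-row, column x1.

-4

The Z-row carries the negated objective coefficients: the x1 entry is -4.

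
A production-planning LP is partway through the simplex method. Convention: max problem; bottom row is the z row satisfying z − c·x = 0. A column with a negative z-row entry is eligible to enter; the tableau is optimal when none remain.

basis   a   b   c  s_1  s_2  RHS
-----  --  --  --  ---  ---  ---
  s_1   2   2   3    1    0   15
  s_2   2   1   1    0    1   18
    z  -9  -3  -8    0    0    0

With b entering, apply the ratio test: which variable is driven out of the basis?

Column b entries and ratios — s_1: 15/2 = 15/2; s_2: 18/1 = 18.
Smallest ratio is 15/2 in the row of s_1, so s_1 leaves.

s_1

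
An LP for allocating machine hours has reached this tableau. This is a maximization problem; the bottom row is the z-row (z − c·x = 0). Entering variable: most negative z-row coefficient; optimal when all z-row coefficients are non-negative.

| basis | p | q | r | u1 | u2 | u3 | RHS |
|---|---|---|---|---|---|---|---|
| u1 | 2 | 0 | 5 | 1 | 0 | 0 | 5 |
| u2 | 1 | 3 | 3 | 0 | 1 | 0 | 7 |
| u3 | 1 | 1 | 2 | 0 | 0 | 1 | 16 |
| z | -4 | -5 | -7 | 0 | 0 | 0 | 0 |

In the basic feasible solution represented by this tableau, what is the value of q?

0

q is not in the basis, so in the current basic feasible solution q = 0.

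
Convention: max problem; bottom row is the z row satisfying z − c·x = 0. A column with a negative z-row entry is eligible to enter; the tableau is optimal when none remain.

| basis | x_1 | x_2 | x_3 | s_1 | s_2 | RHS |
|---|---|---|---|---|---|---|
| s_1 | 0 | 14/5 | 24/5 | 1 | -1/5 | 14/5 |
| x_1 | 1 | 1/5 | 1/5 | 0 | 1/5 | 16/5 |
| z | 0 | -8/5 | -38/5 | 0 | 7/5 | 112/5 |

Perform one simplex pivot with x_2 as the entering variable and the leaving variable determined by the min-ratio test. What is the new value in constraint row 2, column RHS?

3

Ratio test on column x_2 — row 1: (14/5)/(14/5) = 1; row 2: (16/5)/(1/5) = 16. Minimum is 1 at row 1 (s_1 leaves); pivot element 14/5.
Divide row 1 by 14/5; eliminate column x_2 from the other rows.
Row 2 update in column RHS: 16/5 − (1/5)·1 = 3.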